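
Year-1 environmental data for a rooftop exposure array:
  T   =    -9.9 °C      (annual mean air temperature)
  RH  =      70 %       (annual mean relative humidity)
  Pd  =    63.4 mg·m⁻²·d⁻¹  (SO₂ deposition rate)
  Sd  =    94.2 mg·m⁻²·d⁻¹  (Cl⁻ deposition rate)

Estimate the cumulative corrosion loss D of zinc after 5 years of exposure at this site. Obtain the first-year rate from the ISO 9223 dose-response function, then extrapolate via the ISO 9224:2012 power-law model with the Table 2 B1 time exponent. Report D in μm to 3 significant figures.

D(5) = 4.13 μm

zinc: temperature factor f = +0.038·(-19.9) = -0.7562
  Pd branch = 0.0129·Pd^0.44·e^(0.046·RH+f) = 0.9409 μm/a
  Cl⁻ term: 0.0175·94.2^0.57·exp(0.008·70+0.085·-9.9) = 0.1762
  sum: 0.9409 + 0.1762 → r_corr = 1.117 μm/a
ISO 9224: D(t) = r_corr · t^b with b = 0.813 (zinc, B1)
  D(5) = 1.117 × 5^0.813 = 1.117 × 3.701 = 4.134 μm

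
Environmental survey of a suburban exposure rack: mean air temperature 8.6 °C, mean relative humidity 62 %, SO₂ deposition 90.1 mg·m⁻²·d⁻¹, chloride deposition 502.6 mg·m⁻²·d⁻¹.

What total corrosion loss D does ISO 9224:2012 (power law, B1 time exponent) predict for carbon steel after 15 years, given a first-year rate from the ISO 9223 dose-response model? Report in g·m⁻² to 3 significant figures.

carbon steel: temperature factor f = +0.150·(-1.4) = -0.2100
  sulphur-dioxide contribution → 51.49 μm/a
  chloride contribution → 52.64 μm/a
  total first-year rate 104.1 μm/a
Power-law: D(15) = r_corr · 15^0.523
  D(15) = 104.1 × 15^0.523 = 104.1 × 4.122 = 429.2 μm
  Mass loss = 429.2 μm × 7.85 g/cm³ = 3369 g·m⁻²

D(15) = 3.37e+03 g·m⁻²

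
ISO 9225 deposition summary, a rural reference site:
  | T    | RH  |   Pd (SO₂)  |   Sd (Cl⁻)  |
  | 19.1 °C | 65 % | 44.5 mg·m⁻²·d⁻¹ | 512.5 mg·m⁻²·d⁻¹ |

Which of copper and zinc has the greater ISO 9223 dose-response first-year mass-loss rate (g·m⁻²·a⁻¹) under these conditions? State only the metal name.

copper: f(T) = -0.080·(T−10) [T>10 °C] = -0.7280
  Pd branch = 0.0053·Pd^0.26·e^(0.059·RH+f) = 0.3178 μm/a
  Cl⁻ term: 0.01025·512.5^0.27·exp(0.036·65+0.049·19.1) = 1.462
  r_corr = 0.3178 + 1.462 = 1.78 μm/a
  mass loss = 1.78 μm/a × 8.96 g/cm³ = 15.95 g·m⁻²·a⁻¹
zinc: f(T) = -0.071·(T−10) [T>10 °C] = -0.6461
  Pd branch = 0.0129·Pd^0.44·e^(0.046·RH+f) = 0.7142 μm/a
  Cl⁻ term: 0.0175·512.5^0.57·exp(0.008·65+0.085·19.1) = 5.23
  r_corr = 0.7142 + 5.23 = 5.944 μm/a
  mass loss = 5.944 μm/a × 7.14 g/cm³ = 42.44 g·m⁻²·a⁻¹
Ordering by g·m⁻²·a⁻¹: zinc (42.4) > copper (16)

zinc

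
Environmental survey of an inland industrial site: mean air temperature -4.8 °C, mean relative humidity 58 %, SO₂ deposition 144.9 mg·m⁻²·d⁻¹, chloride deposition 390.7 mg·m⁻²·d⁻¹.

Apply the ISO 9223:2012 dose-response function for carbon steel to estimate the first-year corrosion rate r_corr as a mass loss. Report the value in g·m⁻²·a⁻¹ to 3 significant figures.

carbon steel: T≤10 °C ⇒ hinge +0.150·(-4.8−10) = -2.2200
  sulphur-dioxide contribution → 8.154 μm/a
  chloride contribution → 23.09 μm/a
  ⇒ r_corr(carbon steel) = 31.24 μm/a
Convert to mass loss: 31.24 μm/a × 7.85 g/cm³ = 245.3 g·m⁻²·a⁻¹

r_corr = 245 g·m⁻²·a⁻¹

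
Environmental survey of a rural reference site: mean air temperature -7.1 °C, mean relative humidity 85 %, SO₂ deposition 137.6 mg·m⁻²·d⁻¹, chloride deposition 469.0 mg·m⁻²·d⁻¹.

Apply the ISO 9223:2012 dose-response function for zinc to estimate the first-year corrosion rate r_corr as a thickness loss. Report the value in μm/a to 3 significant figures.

zinc: f(T) = +0.038·(T−10) [T≤10 °C] = -0.6498
  Pd branch = 0.0129·Pd^0.44·e^(0.046·RH+f) = 2.934 μm/a
  Sd branch = 0.0175·Sd^0.57·e^(0.008·RH+0.085·T) = 0.6293 μm/a
  r_corr = 2.934 + 0.6293 = 3.563 μm/a

r_corr = 3.56 μm/a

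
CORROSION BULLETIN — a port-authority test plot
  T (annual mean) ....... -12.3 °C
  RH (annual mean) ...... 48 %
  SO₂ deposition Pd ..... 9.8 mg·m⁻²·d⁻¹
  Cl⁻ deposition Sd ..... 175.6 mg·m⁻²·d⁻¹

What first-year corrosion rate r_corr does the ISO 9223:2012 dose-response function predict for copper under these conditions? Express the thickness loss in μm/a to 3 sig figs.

copper: f(T) = +0.126·(T−10) [T≤10 °C] = -2.8098
  Pd branch = 0.0053·Pd^0.26·e^(0.059·RH+f) = 0.009809 μm/a
  Cl⁻ term: 0.01025·175.6^0.27·exp(0.036·48+0.049·-12.3) = 0.1275
  r_corr = 0.009809 + 0.1275 = 0.1373 μm/a

r_corr = 0.137 μm/a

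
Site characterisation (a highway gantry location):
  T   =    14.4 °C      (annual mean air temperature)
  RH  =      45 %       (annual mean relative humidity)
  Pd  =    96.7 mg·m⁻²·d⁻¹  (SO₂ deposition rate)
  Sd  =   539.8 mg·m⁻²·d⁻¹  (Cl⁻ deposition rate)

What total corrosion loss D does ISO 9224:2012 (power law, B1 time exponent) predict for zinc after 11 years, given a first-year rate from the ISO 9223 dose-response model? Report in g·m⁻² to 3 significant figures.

zinc: temperature factor f = -0.071·(4.4) = -0.3124
  sulphur-dioxide contribution → 0.5591 μm/a
  chloride contribution → 3.078 μm/a
  total first-year rate 3.638 μm/a
Long-term exponent b (ISO 9224 Table 2, B1) = 0.813
  D(11) = 3.638 × 11^0.813 = 3.638 × 7.025 = 25.55 μm
  Mass loss = 25.55 μm × 7.14 g/cm³ = 182.5 g·m⁻²

D(11) = 182 g·m⁻²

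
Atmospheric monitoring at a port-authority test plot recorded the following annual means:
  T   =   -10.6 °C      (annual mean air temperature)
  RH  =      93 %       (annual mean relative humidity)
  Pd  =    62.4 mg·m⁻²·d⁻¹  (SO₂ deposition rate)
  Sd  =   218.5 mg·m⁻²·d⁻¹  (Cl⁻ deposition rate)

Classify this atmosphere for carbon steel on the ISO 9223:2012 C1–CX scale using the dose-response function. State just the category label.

C3

carbon steel: f(T) = +0.150·(T−10) [T≤10 °C] = -3.0900
  SO₂ term: 1.77·62.4^0.52·exp(0.02·93-3.0900) = 4.439
  Sd branch = 0.102·Sd^0.62·e^(0.033·RH+0.04·T) = 40.53 μm/a
  sum: 4.439 + 40.53 → r_corr = 44.97 μm/a
Category bounds: 25…50 μm/a bracket r_corr ⇒ C3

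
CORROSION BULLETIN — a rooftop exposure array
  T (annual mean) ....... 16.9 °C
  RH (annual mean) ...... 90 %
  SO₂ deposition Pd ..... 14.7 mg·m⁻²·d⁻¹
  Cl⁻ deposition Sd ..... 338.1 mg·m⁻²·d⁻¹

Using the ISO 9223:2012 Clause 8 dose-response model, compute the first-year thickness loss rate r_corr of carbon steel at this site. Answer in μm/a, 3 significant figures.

r_corr = 174 μm/a

carbon steel: T>10 °C ⇒ hinge -0.054·(16.9−10) = -0.3726
  sulphur-dioxide contribution → 29.85 μm/a
  chloride contribution → 144.6 μm/a
  ⇒ r_corr(carbon steel) = 174.4 μm/a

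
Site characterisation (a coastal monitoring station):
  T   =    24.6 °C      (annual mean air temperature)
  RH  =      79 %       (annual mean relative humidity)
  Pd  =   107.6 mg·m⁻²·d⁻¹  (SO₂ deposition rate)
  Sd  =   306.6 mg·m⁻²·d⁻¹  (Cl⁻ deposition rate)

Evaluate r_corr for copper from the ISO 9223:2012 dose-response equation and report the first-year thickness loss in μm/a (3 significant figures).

r_corr = 3.35 μm/a

copper: temperature factor f = -0.080·(14.6) = -1.1680
  SO₂ term: 0.0053·107.6^0.26·exp(0.059·79-1.1680) = 0.5882
  Cl⁻ term: 0.01025·306.6^0.27·exp(0.036·79+0.049·24.6) = 2.759
  sum: 0.5882 + 2.759 → r_corr = 3.347 μm/a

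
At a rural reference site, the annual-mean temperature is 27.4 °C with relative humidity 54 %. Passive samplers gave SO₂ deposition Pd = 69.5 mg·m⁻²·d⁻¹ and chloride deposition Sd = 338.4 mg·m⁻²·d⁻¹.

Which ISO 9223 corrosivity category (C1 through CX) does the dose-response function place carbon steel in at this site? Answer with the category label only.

C5

carbon steel: temperature factor f = -0.054·(17.4) = -0.9396
  SO₂ term: 1.77·69.5^0.52·exp(0.02·54-0.9396) = 18.48
  Sd branch = 0.102·Sd^0.62·e^(0.033·RH+0.04·T) = 67.1 μm/a
  sum: 18.48 + 67.1 → r_corr = 85.59 μm/a
85.6 μm/a falls in (80, 200] for carbon steel → category C5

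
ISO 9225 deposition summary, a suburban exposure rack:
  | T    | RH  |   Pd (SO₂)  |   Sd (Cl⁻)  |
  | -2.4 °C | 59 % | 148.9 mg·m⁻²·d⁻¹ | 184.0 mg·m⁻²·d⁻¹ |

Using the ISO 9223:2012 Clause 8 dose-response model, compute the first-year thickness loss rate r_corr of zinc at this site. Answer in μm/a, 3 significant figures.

r_corr = 1.55 μm/a

zinc: f(T) = +0.038·(T−10) [T≤10 °C] = -0.4712
  SO₂ term: 0.0129·148.9^0.44·exp(0.046·59-0.4712) = 1.098
  Sd branch = 0.0175·Sd^0.57·e^(0.008·RH+0.085·T) = 0.4471 μm/a
  sum: 1.098 + 0.4471 → r_corr = 1.545 μm/a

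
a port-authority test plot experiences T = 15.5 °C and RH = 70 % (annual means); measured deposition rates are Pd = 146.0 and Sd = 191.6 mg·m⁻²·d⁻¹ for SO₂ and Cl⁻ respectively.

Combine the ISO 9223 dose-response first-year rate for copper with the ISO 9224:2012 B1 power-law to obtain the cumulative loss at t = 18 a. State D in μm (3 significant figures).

D(18) = 13.1 μm

copper: T>10 °C ⇒ hinge -0.080·(15.5−10) = -0.4400
  sulphur-dioxide contribution → 0.7755 μm/a
  chloride contribution → 1.125 μm/a
  total first-year rate 1.901 μm/a
ISO 9224: D(t) = r_corr · t^b with b = 0.667 (copper, B1)
  D(18) = 1.901 × 18^0.667 = 1.901 × 6.875 = 13.07 μm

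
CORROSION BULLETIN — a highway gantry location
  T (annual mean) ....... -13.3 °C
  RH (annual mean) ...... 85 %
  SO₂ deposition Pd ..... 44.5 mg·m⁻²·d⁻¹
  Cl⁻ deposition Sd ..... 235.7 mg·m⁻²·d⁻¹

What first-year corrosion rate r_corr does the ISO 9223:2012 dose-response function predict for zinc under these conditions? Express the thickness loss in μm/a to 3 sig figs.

zinc: f(T) = +0.038·(T−10) [T≤10 °C] = -0.8854
  Pd branch = 0.0129·Pd^0.44·e^(0.046·RH+f) = 1.411 μm/a
  Sd branch = 0.0175·Sd^0.57·e^(0.008·RH+0.085·T) = 0.251 μm/a
  r_corr = 1.411 + 0.251 = 1.662 μm/a

r_corr = 1.66 μm/a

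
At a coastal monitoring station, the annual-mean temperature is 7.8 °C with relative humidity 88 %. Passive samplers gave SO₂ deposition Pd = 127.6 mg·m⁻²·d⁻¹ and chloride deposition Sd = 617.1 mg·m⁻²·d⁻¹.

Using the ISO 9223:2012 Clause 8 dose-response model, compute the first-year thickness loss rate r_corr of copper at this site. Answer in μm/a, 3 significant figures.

copper: temperature factor f = +0.126·(-2.2) = -0.2772
  sulphur-dioxide contribution → 2.548 μm/a
  chloride contribution → 2.023 μm/a
  ⇒ r_corr(copper) = 4.571 μm/a

r_corr = 4.57 μm/a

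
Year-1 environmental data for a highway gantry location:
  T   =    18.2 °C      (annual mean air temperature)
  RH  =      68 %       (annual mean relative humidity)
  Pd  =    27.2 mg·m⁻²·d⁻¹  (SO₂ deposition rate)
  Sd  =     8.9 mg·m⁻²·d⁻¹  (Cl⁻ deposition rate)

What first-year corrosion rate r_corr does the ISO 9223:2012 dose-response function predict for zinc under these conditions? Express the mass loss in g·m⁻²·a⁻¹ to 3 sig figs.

zinc: f(T) = -0.071·(T−10) [T>10 °C] = -0.5822
  SO₂ term: 0.0129·27.2^0.44·exp(0.046·68-0.5822) = 0.7038
  Cl⁻ term: 0.0175·8.9^0.57·exp(0.008·68+0.085·18.2) = 0.4924
  r_corr = 0.7038 + 0.4924 = 1.196 μm/a
Convert to mass loss: 1.196 μm/a × 7.14 g/cm³ = 8.54 g·m⁻²·a⁻¹

r_corr = 8.54 g·m⁻²·a⁻¹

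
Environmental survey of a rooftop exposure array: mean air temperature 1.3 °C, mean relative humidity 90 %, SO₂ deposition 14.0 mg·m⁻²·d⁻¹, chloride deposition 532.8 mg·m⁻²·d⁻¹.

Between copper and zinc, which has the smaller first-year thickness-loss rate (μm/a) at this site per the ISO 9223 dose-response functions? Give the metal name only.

copper: temperature factor f = +0.126·(-8.7) = -1.0962
  Pd branch = 0.0053·Pd^0.26·e^(0.059·RH+f) = 0.7117 μm/a
  Sd branch = 0.01025·Sd^0.27·e^(0.036·RH+0.049·T) = 1.519 μm/a
  r_corr = 0.7117 + 1.519 = 2.231 μm/a
zinc: temperature factor f = +0.038·(-8.7) = -0.3306
  Pd branch = 0.0129·Pd^0.44·e^(0.046·RH+f) = 1.859 μm/a
  Cl⁻ term: 0.0175·532.8^0.57·exp(0.008·90+0.085·1.3) = 1.438
  r_corr = 1.859 + 1.438 = 3.297 μm/a
Ordering by μm/a: zinc (3.3) > copper (2.23)

copper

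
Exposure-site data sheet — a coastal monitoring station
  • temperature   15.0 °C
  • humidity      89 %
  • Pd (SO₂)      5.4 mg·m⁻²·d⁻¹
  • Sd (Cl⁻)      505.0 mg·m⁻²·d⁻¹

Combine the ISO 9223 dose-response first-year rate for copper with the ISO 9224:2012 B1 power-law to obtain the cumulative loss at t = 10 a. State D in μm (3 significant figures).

copper: temperature factor f = -0.080·(5.0) = -0.4000
  SO₂ term: 0.0053·5.4^0.26·exp(0.059·89-0.4000) = 1.051
  Cl⁻ term: 0.01025·505.0^0.27·exp(0.036·89+0.049·15.0) = 2.827
  sum: 1.051 + 2.827 → r_corr = 3.877 μm/a
Power-law: D(10) = r_corr · 10^0.667
  D(10) = 3.877 × 10^0.667 = 3.877 × 4.645 = 18.01 μm

D(10) = 18.0 μm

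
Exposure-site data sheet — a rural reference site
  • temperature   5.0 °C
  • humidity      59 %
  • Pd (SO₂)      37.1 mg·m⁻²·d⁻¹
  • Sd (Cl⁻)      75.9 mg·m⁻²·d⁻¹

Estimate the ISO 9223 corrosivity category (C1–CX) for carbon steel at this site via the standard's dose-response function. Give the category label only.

C3

carbon steel: f(T) = +0.150·(T−10) [T≤10 °C] = -0.7500
  SO₂ term: 1.77·37.1^0.52·exp(0.02·59-0.7500) = 17.82
  Sd branch = 0.102·Sd^0.62·e^(0.033·RH+0.04·T) = 12.79 μm/a
  sum: 17.82 + 12.79 → r_corr = 30.6 μm/a
ISO 9223 Table 2 (carbon steel): 25 < 30.6 ≤ 50 μm/a ⇒ C3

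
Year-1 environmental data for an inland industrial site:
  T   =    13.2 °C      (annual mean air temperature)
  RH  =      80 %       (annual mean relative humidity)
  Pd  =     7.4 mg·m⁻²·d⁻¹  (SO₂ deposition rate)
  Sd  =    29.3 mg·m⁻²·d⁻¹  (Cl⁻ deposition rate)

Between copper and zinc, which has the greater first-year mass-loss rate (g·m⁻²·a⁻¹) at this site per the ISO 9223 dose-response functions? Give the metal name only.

copper: T>10 °C ⇒ hinge -0.080·(13.2−10) = -0.2560
  SO₂ term: 0.0053·7.4^0.26·exp(0.059·80-0.2560) = 0.7744
  Cl⁻ term: 0.01025·29.3^0.27·exp(0.036·80+0.049·13.2) = 0.8679
  sum: 0.7744 + 0.8679 → r_corr = 1.642 μm/a
  mass loss = 1.642 μm/a × 8.96 g/cm³ = 14.71 g·m⁻²·a⁻¹
zinc: temperature factor f = -0.071·(3.2) = -0.2272
  Pd branch = 0.0129·Pd^0.44·e^(0.046·RH+f) = 0.9831 μm/a
  Cl⁻ term: 0.0175·29.3^0.57·exp(0.008·80+0.085·13.2) = 0.6988
  r_corr = 0.9831 + 0.6988 = 1.682 μm/a
  mass loss = 1.682 μm/a × 7.14 g/cm³ = 12.01 g·m⁻²·a⁻¹
Ordering by g·m⁻²·a⁻¹: copper (14.7) > zinc (12)

copper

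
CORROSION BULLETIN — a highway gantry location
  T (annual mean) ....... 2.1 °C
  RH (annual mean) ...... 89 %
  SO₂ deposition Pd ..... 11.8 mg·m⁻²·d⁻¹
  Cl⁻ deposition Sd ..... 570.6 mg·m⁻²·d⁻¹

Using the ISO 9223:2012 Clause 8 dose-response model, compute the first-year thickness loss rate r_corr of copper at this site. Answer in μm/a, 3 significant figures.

r_corr = 2.26 μm/a

copper: T≤10 °C ⇒ hinge +0.126·(2.1−10) = -0.9954
  Pd branch = 0.0053·Pd^0.26·e^(0.059·RH+f) = 0.7098 μm/a
  Sd branch = 0.01025·Sd^0.27·e^(0.036·RH+0.049·T) = 1.553 μm/a
  sum: 0.7098 + 1.553 → r_corr = 2.263 μm/a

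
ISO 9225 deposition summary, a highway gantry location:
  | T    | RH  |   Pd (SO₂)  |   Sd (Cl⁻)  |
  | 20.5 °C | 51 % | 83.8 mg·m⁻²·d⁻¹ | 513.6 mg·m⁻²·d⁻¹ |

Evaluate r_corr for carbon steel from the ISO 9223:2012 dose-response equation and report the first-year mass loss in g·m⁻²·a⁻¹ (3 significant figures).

carbon steel: temperature factor f = -0.054·(10.5) = -0.5670
  SO₂ term: 1.77·83.8^0.52·exp(0.02·51-0.5670) = 27.85
  Sd branch = 0.102·Sd^0.62·e^(0.033·RH+0.04·T) = 59.73 μm/a
  sum: 27.85 + 59.73 → r_corr = 87.58 μm/a
Convert to mass loss: 87.58 μm/a × 7.85 g/cm³ = 687.5 g·m⁻²·a⁻¹

r_corr = 688 g·m⁻²·a⁻¹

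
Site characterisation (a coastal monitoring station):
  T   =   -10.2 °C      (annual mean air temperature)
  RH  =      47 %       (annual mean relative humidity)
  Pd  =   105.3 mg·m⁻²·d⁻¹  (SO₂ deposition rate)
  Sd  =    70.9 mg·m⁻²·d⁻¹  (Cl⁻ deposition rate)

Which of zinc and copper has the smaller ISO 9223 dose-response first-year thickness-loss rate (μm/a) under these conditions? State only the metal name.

zinc: f(T) = +0.038·(T−10) [T≤10 °C] = -0.7676
  Pd branch = 0.0129·Pd^0.44·e^(0.046·RH+f) = 0.4037 μm/a
  Cl⁻ term: 0.0175·70.9^0.57·exp(0.008·47+0.085·-10.2) = 0.1215
  r_corr = 0.4037 + 0.1215 = 0.5252 μm/a
copper: temperature factor f = +0.126·(-20.2) = -2.5452
  SO₂ term: 0.0053·105.3^0.26·exp(0.059·47-2.5452) = 0.02234
  Cl⁻ term: 0.01025·70.9^0.27·exp(0.036·47+0.049·-10.2) = 0.1067
  sum: 0.02234 + 0.1067 → r_corr = 0.129 μm/a
Ordering by μm/a: zinc (0.525) > copper (0.129)

copper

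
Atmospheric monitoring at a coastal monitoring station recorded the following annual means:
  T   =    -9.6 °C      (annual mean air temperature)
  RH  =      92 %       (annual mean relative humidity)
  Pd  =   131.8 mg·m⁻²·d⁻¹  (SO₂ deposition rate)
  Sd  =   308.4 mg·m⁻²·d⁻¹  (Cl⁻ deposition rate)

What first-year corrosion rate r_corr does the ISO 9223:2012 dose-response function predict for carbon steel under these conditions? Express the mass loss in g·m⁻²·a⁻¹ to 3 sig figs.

r_corr = 455 g·m⁻²·a⁻¹

carbon steel: f(T) = +0.150·(T−10) [T≤10 °C] = -2.9400
  Pd branch = 1.77·Pd^0.52·e^(0.02·RH+f) = 7.458 μm/a
  Cl⁻ term: 0.102·308.4^0.62·exp(0.033·92+0.04·-9.6) = 50.54
  sum: 7.458 + 50.54 → r_corr = 57.99 μm/a
Convert to mass loss: 57.99 μm/a × 7.85 g/cm³ = 455.2 g·m⁻²·a⁻¹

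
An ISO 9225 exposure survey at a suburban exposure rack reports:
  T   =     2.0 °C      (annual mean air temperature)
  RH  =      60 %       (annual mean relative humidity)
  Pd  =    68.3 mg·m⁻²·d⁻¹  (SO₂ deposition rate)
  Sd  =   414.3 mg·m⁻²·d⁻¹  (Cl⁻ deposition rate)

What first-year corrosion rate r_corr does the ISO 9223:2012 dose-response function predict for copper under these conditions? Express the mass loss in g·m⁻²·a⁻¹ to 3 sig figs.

copper: f(T) = +0.126·(T−10) [T≤10 °C] = -1.0080
  sulphur-dioxide contribution → 0.1999 μm/a
  chloride contribution → 0.4989 μm/a
  total first-year rate 0.6988 μm/a
Convert to mass loss: 0.6988 μm/a × 8.96 g/cm³ = 6.262 g·m⁻²·a⁻¹

r_corr = 6.26 g·m⁻²·a⁻¹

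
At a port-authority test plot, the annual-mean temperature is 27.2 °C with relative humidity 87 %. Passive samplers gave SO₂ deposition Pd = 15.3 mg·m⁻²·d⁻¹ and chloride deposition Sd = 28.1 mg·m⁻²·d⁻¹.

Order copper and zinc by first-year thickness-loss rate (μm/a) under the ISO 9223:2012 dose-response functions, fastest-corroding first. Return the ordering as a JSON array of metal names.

copper: temperature factor f = -0.080·(17.2) = -1.3760
  sulphur-dioxide contribution → 0.4613 μm/a
  chloride contribution → 2.192 μm/a
  total first-year rate 2.654 μm/a
zinc: temperature factor f = -0.071·(17.2) = -1.2212
  sulphur-dioxide contribution → 0.6911 μm/a
  chloride contribution → 2.372 μm/a
  total first-year rate 3.063 μm/a
Ordering by μm/a: zinc (3.06) > copper (2.65)

["zinc", "copper"]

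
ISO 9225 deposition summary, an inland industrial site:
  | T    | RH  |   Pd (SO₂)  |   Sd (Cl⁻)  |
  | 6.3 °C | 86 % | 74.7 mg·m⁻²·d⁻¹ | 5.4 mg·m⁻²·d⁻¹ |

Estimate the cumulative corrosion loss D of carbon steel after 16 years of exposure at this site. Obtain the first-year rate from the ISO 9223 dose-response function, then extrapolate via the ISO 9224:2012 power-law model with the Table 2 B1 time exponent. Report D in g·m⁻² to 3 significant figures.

D(16) = 2.00e+03 g·m⁻²

carbon steel: temperature factor f = +0.150·(-3.7) = -0.5550
  sulphur-dioxide contribution → 53.46 μm/a
  chloride contribution → 6.378 μm/a
  total first-year rate 59.84 μm/a
ISO 9224: D(t) = r_corr · t^b with b = 0.523 (carbon steel, B1)
  D(16) = 59.84 × 16^0.523 = 59.84 × 4.263 = 255.1 μm
  Mass loss = 255.1 μm × 7.85 g/cm³ = 2003 g·m⁻²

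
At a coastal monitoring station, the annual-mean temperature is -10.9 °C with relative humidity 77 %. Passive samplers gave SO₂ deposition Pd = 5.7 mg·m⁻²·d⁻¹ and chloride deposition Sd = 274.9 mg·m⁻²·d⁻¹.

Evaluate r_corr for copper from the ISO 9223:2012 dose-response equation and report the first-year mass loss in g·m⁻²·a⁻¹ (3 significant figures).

r_corr = 4.43 g·m⁻²·a⁻¹

copper: T≤10 °C ⇒ hinge +0.126·(-10.9−10) = -2.6334
  Pd branch = 0.0053·Pd^0.26·e^(0.059·RH+f) = 0.05625 μm/a
  Sd branch = 0.01025·Sd^0.27·e^(0.036·RH+0.049·T) = 0.4377 μm/a
  sum: 0.05625 + 0.4377 → r_corr = 0.494 μm/a
Convert to mass loss: 0.494 μm/a × 8.96 g/cm³ = 4.426 g·m⁻²·a⁻¹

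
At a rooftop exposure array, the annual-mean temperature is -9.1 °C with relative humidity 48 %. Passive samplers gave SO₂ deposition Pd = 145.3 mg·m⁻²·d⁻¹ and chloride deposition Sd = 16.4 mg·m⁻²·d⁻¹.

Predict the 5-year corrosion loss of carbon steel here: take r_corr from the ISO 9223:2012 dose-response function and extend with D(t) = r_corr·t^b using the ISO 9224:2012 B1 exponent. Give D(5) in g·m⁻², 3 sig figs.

carbon steel: T≤10 °C ⇒ hinge +0.150·(-9.1−10) = -2.8650
  sulphur-dioxide contribution → 3.508 μm/a
  chloride contribution → 1.957 μm/a
  ⇒ r_corr(carbon steel) = 5.465 μm/a
ISO 9224: D(t) = r_corr · t^b with b = 0.523 (carbon steel, B1)
  D(5) = 5.465 × 5^0.523 = 5.465 × 2.32 = 12.68 μm
  Mass loss = 12.68 μm × 7.85 g/cm³ = 99.54 g·m⁻²

D(5) = 99.5 g·m⁻²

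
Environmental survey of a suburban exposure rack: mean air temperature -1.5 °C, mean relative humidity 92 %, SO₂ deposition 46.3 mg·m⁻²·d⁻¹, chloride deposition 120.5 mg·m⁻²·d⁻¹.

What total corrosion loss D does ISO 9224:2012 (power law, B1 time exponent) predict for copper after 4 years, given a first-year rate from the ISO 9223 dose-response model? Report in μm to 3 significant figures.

copper: temperature factor f = +0.126·(-11.5) = -1.4490
  sulphur-dioxide contribution → 0.768 μm/a
  chloride contribution → 0.9529 μm/a
  total first-year rate 1.721 μm/a
Power-law: D(4) = r_corr · 4^0.667
  D(4) = 1.721 × 4^0.667 = 1.721 × 2.521 = 4.339 μm

D(4) = 4.34 μm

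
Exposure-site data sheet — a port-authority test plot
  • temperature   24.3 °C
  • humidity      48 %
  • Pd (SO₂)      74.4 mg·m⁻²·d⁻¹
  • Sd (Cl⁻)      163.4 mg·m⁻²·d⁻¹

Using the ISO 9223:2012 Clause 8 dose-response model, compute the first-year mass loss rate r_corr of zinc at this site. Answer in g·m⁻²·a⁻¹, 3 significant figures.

r_corr = 28.5 g·m⁻²·a⁻¹

zinc: f(T) = -0.071·(T−10) [T>10 °C] = -1.0153
  SO₂ term: 0.0129·74.4^0.44·exp(0.046·48-1.0153) = 0.2832
  Cl⁻ term: 0.0175·163.4^0.57·exp(0.008·48+0.085·24.3) = 3.702
  sum: 0.2832 + 3.702 → r_corr = 3.985 μm/a
Convert to mass loss: 3.985 μm/a × 7.14 g/cm³ = 28.45 g·m⁻²·a⁻¹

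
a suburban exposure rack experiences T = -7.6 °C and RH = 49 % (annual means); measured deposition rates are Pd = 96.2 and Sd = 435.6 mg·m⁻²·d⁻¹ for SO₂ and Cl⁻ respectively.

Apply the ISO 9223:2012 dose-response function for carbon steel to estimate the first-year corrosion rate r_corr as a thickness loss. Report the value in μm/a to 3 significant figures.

r_corr = 20.0 μm/a

carbon steel: temperature factor f = +0.150·(-17.6) = -2.6400
  sulphur-dioxide contribution → 3.617 μm/a
  chloride contribution → 16.41 μm/a
  ⇒ r_corr(carbon steel) = 20.02 μm/a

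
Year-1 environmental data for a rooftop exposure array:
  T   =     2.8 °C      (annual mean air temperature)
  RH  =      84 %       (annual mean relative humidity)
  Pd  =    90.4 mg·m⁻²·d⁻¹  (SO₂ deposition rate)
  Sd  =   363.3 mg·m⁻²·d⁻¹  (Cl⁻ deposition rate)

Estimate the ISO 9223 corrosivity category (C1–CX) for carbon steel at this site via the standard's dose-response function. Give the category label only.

carbon steel: f(T) = +0.150·(T−10) [T≤10 °C] = -1.0800
  sulphur-dioxide contribution → 33.56 μm/a
  chloride contribution → 70.55 μm/a
  ⇒ r_corr(carbon steel) = 104.1 μm/a
104 μm/a falls in (80, 200] for carbon steel → category C5

C5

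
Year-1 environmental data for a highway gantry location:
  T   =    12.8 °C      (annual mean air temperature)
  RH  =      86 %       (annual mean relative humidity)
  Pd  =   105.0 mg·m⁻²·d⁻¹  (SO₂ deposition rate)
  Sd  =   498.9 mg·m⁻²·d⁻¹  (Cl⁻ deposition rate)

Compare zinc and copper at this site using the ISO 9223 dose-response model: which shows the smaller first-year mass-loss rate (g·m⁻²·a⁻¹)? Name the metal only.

zinc: temperature factor f = -0.071·(2.8) = -0.1988
  Pd branch = 0.0129·Pd^0.44·e^(0.046·RH+f) = 4.282 μm/a
  Cl⁻ term: 0.0175·498.9^0.57·exp(0.008·86+0.085·12.8) = 3.566
  r_corr = 4.282 + 3.566 = 7.848 μm/a
  mass loss = 7.848 μm/a × 7.14 g/cm³ = 56.04 g·m⁻²·a⁻¹
copper: f(T) = -0.080·(T−10) [T>10 °C] = -0.2240
  Pd branch = 0.0053·Pd^0.26·e^(0.059·RH+f) = 2.27 μm/a
  Cl⁻ term: 0.01025·498.9^0.27·exp(0.036·86+0.049·12.8) = 2.271
  sum: 2.27 + 2.271 → r_corr = 4.541 μm/a
  mass loss = 4.541 μm/a × 8.96 g/cm³ = 40.69 g·m⁻²·a⁻¹
Ordering by g·m⁻²·a⁻¹: zinc (56) > copper (40.7)

copper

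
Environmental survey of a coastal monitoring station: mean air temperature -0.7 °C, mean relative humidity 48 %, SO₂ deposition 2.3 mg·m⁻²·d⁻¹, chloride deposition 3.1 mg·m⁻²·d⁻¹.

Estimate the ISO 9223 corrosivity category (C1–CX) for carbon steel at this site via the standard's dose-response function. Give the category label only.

carbon steel: f(T) = +0.150·(T−10) [T≤10 °C] = -1.6050
  SO₂ term: 1.77·2.3^0.52·exp(0.02·48-1.6050) = 1.432
  Cl⁻ term: 0.102·3.1^0.62·exp(0.033·48+0.04·-0.7) = 0.975
  sum: 1.432 + 0.975 → r_corr = 2.407 μm/a
ISO 9223 Table 2 (carbon steel): 1.3 < 2.41 ≤ 25 μm/a ⇒ C2

C2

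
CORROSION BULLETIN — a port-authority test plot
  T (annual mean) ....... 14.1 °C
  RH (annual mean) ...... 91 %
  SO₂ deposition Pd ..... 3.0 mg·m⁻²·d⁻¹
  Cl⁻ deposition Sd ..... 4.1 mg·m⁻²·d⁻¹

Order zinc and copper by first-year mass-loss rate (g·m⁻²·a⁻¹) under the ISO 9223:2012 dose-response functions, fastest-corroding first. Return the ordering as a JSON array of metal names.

zinc: temperature factor f = -0.071·(4.1) = -0.2911
  SO₂ term: 0.0129·3.0^0.44·exp(0.046·91-0.2911) = 1.028
  Sd branch = 0.0175·Sd^0.57·e^(0.008·RH+0.085·T) = 0.2685 μm/a
  r_corr = 1.028 + 0.2685 = 1.297 μm/a
  mass loss = 1.297 μm/a × 7.14 g/cm³ = 9.258 g·m⁻²·a⁻¹
copper: temperature factor f = -0.080·(4.1) = -0.3280
  Pd branch = 0.0053·Pd^0.26·e^(0.059·RH+f) = 1.09 μm/a
  Sd branch = 0.01025·Sd^0.27·e^(0.036·RH+0.049·T) = 0.7925 μm/a
  r_corr = 1.09 + 0.7925 = 1.883 μm/a
  mass loss = 1.883 μm/a × 8.96 g/cm³ = 16.87 g·m⁻²·a⁻¹
Ordering by g·m⁻²·a⁻¹: copper (16.9) > zinc (9.26)

["copper", "zinc"]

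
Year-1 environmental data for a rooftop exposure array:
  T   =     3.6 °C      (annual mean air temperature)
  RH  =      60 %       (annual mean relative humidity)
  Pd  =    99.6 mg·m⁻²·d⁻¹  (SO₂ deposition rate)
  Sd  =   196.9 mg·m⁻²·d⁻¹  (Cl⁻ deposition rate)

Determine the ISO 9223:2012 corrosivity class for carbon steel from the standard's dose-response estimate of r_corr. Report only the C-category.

carbon steel: T≤10 °C ⇒ hinge +0.150·(3.6−10) = -0.9600
  Pd branch = 1.77·Pd^0.52·e^(0.02·RH+f) = 24.62 μm/a
  Cl⁻ term: 0.102·196.9^0.62·exp(0.033·60+0.04·3.6) = 22.57
  sum: 24.62 + 22.57 → r_corr = 47.19 μm/a
Category bounds: 25…50 μm/a bracket r_corr ⇒ C3

C3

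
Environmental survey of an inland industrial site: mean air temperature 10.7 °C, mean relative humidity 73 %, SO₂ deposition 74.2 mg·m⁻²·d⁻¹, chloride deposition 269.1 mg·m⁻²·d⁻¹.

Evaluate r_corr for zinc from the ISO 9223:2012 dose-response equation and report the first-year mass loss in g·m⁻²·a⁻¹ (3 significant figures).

r_corr = 30.3 g·m⁻²·a⁻¹

zinc: f(T) = -0.071·(T−10) [T>10 °C] = -0.0497
  Pd branch = 0.0129·Pd^0.44·e^(0.046·RH+f) = 2.346 μm/a
  Sd branch = 0.0175·Sd^0.57·e^(0.008·RH+0.085·T) = 1.891 μm/a
  r_corr = 2.346 + 1.891 = 4.237 μm/a
Convert to mass loss: 4.237 μm/a × 7.14 g/cm³ = 30.25 g·m⁻²·a⁻¹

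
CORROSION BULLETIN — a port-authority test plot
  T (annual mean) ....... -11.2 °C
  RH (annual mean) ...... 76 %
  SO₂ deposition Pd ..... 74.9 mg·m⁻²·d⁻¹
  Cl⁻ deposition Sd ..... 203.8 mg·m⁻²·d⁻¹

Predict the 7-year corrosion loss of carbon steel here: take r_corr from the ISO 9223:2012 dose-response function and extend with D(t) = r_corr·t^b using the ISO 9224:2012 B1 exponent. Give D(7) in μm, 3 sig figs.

D(7) = 68.6 μm

carbon steel: f(T) = +0.150·(T−10) [T≤10 °C] = -3.1800
  SO₂ term: 1.77·74.9^0.52·exp(0.02·76-3.1800) = 3.175
  Cl⁻ term: 0.102·203.8^0.62·exp(0.033·76+0.04·-11.2) = 21.62
  sum: 3.175 + 21.62 → r_corr = 24.8 μm/a
Power-law: D(7) = r_corr · 7^0.523
  D(7) = 24.8 × 7^0.523 = 24.8 × 2.767 = 68.62 μm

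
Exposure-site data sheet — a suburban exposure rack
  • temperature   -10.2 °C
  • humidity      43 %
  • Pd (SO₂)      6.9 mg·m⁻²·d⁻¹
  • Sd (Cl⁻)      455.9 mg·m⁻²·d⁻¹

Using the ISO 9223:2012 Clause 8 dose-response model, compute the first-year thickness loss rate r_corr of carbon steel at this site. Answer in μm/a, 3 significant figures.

carbon steel: temperature factor f = +0.150·(-20.2) = -3.0300
  Pd branch = 1.77·Pd^0.52·e^(0.02·RH+f) = 0.5518 μm/a
  Sd branch = 0.102·Sd^0.62·e^(0.033·RH+0.04·T) = 12.48 μm/a
  r_corr = 0.5518 + 12.48 = 13.03 μm/a

r_corr = 13.0 μm/a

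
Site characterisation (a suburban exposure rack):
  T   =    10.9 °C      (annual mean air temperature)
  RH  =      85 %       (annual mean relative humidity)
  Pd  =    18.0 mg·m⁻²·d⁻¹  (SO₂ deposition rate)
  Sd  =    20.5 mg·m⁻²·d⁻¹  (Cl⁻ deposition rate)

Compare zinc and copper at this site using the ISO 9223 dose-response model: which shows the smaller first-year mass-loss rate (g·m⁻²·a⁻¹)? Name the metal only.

zinc

zinc: T>10 °C ⇒ hinge -0.071·(10.9−10) = -0.0639
  SO₂ term: 0.0129·18.0^0.44·exp(0.046·85-0.0639) = 2.154
  Cl⁻ term: 0.0175·20.5^0.57·exp(0.008·85+0.085·10.9) = 0.488
  r_corr = 2.154 + 0.488 = 2.642 μm/a
  mass loss = 2.642 μm/a × 7.14 g/cm³ = 18.86 g·m⁻²·a⁻¹
copper: temperature factor f = -0.080·(0.9) = -0.0720
  SO₂ term: 0.0053·18.0^0.26·exp(0.059·85-0.0720) = 1.575
  Cl⁻ term: 0.01025·20.5^0.27·exp(0.036·85+0.049·10.9) = 0.8429
  sum: 1.575 + 0.8429 → r_corr = 2.418 μm/a
  mass loss = 2.418 μm/a × 8.96 g/cm³ = 21.67 g·m⁻²·a⁻¹
Ordering by g·m⁻²·a⁻¹: copper (21.7) > zinc (18.9)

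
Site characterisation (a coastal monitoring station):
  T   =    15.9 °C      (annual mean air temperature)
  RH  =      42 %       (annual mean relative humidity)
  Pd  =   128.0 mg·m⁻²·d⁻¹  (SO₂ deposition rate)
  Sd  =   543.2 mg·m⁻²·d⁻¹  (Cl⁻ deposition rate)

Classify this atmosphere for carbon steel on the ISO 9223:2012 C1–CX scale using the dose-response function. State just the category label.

carbon steel: temperature factor f = -0.054·(5.9) = -0.3186
  SO₂ term: 1.77·128.0^0.52·exp(0.02·42-0.3186) = 37.17
  Cl⁻ term: 0.102·543.2^0.62·exp(0.033·42+0.04·15.9) = 38.23
  sum: 37.17 + 38.23 → r_corr = 75.4 μm/a
ISO 9223 Table 2 (carbon steel): 50 < 75.4 ≤ 80 μm/a ⇒ C4

C4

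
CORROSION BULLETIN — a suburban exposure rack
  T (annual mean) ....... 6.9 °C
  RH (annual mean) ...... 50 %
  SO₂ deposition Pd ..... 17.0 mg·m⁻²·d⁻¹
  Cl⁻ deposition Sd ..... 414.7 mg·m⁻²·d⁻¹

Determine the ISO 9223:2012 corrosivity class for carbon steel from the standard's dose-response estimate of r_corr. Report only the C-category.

carbon steel: temperature factor f = +0.150·(-3.1) = -0.4650
  Pd branch = 1.77·Pd^0.52·e^(0.02·RH+f) = 13.19 μm/a
  Cl⁻ term: 0.102·414.7^0.62·exp(0.033·50+0.04·6.9) = 29.38
  r_corr = 13.19 + 29.38 = 42.57 μm/a
42.6 μm/a falls in (25, 50] for carbon steel → category C3

C3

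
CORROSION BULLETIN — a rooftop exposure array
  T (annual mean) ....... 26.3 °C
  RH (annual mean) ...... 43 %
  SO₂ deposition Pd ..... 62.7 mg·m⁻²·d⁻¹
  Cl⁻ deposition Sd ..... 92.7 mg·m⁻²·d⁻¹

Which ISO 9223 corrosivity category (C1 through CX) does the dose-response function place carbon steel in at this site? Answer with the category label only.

C3

carbon steel: f(T) = -0.054·(T−10) [T>10 °C] = -0.8802
  sulphur-dioxide contribution → 14.92 μm/a
  chloride contribution → 20.01 μm/a
  total first-year rate 34.93 μm/a
ISO 9223 Table 2 (carbon steel): 25 < 34.9 ≤ 50 μm/a ⇒ C3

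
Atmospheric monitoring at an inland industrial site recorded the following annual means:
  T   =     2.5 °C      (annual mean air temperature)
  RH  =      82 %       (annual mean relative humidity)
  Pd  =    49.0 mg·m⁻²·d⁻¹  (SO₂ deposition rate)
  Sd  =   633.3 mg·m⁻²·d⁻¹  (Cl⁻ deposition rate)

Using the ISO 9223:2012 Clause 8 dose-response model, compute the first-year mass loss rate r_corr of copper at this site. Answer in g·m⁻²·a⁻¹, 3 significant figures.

copper: f(T) = +0.126·(T−10) [T≤10 °C] = -0.9450
  SO₂ term: 0.0053·49.0^0.26·exp(0.059·82-0.9450) = 0.7152
  Sd branch = 0.01025·Sd^0.27·e^(0.036·RH+0.049·T) = 1.266 μm/a
  r_corr = 0.7152 + 1.266 = 1.981 μm/a
Convert to mass loss: 1.981 μm/a × 8.96 g/cm³ = 17.75 g·m⁻²·a⁻¹

r_corr = 17.8 g·m⁻²·a⁻¹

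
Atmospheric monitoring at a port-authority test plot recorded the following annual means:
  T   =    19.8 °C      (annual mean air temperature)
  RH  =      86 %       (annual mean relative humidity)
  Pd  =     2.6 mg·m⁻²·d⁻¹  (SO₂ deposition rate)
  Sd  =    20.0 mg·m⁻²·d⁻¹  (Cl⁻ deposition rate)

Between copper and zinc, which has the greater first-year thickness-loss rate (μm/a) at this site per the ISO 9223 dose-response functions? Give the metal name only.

copper

copper: f(T) = -0.080·(T−10) [T>10 °C] = -0.7840
  sulphur-dioxide contribution → 0.4958 μm/a
  chloride contribution → 1.343 μm/a
  total first-year rate 1.838 μm/a
zinc: temperature factor f = -0.071·(9.8) = -0.6958
  sulphur-dioxide contribution → 0.5118 μm/a
  chloride contribution → 1.034 μm/a
  total first-year rate 1.545 μm/a
Ordering by μm/a: copper (1.84) > zinc (1.55)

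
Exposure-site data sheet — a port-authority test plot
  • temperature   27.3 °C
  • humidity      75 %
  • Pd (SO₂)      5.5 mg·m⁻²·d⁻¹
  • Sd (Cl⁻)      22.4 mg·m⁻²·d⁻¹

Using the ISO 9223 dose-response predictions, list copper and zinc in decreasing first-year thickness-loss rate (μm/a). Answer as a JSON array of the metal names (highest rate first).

["zinc", "copper"]

copper: temperature factor f = -0.080·(17.3) = -1.3840
  Pd branch = 0.0053·Pd^0.26·e^(0.059·RH+f) = 0.1728 μm/a
  Sd branch = 0.01025·Sd^0.27·e^(0.036·RH+0.049·T) = 1.345 μm/a
  sum: 0.1728 + 1.345 → r_corr = 1.518 μm/a
zinc: f(T) = -0.071·(T−10) [T>10 °C] = -1.2283
  SO₂ term: 0.0129·5.5^0.44·exp(0.046·75-1.2283) = 0.2519
  Sd branch = 0.0175·Sd^0.57·e^(0.008·RH+0.085·T) = 1.91 μm/a
  r_corr = 0.2519 + 1.91 = 2.162 μm/a
Ordering by μm/a: zinc (2.16) > copper (1.52)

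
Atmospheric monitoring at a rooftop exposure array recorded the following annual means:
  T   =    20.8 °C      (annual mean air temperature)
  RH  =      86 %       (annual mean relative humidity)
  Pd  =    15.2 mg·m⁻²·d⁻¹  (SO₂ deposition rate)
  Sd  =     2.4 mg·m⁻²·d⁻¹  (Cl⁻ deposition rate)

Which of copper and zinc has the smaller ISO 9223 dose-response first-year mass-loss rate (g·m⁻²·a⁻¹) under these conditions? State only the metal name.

zinc

copper: temperature factor f = -0.080·(10.8) = -0.8640
  SO₂ term: 0.0053·15.2^0.26·exp(0.059·86-0.8640) = 0.7243
  Cl⁻ term: 0.01025·2.4^0.27·exp(0.036·86+0.049·20.8) = 0.7954
  sum: 0.7243 + 0.7954 → r_corr = 1.52 μm/a
  mass loss = 1.52 μm/a × 8.96 g/cm³ = 13.62 g·m⁻²·a⁻¹
zinc: f(T) = -0.071·(T−10) [T>10 °C] = -0.7668
  Pd branch = 0.0129·Pd^0.44·e^(0.046·RH+f) = 1.037 μm/a
  Sd branch = 0.0175·Sd^0.57·e^(0.008·RH+0.085·T) = 0.336 μm/a
  r_corr = 1.037 + 0.336 = 1.373 μm/a
  mass loss = 1.373 μm/a × 7.14 g/cm³ = 9.801 g·m⁻²·a⁻¹
Ordering by g·m⁻²·a⁻¹: copper (13.6) > zinc (9.8)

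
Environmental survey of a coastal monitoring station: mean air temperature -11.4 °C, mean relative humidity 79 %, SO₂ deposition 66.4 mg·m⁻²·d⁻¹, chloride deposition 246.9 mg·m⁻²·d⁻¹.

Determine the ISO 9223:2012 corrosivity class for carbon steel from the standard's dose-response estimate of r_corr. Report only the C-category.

C3

carbon steel: temperature factor f = +0.150·(-21.4) = -3.2100
  sulphur-dioxide contribution → 3.073 μm/a
  chloride contribution → 26.68 μm/a
  total first-year rate 29.75 μm/a
ISO 9223 Table 2 (carbon steel): 25 < 29.7 ≤ 50 μm/a ⇒ C3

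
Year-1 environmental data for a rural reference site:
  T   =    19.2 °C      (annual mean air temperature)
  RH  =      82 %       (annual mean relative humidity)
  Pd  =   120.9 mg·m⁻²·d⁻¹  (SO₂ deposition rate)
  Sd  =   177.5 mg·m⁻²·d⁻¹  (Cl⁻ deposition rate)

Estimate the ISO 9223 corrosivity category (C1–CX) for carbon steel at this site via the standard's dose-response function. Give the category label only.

carbon steel: temperature factor f = -0.054·(9.2) = -0.4968
  Pd branch = 1.77·Pd^0.52·e^(0.02·RH+f) = 67.19 μm/a
  Cl⁻ term: 0.102·177.5^0.62·exp(0.033·82+0.04·19.2) = 81.63
  sum: 67.19 + 81.63 → r_corr = 148.8 μm/a
Category bounds: 80…200 μm/a bracket r_corr ⇒ C5

C5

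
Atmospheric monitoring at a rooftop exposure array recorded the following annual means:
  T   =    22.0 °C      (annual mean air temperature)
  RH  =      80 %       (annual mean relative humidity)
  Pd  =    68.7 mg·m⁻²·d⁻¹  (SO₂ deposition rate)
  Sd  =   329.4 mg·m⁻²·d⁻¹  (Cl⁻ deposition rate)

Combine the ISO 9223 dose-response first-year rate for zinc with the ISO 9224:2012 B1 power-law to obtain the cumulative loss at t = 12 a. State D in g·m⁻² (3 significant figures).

D(12) = 391 g·m⁻²

zinc: T>10 °C ⇒ hinge -0.071·(22.0−10) = -0.8520
  sulphur-dioxide contribution → 1.403 μm/a
  chloride contribution → 5.864 μm/a
  ⇒ r_corr(zinc) = 7.267 μm/a
ISO 9224: D(t) = r_corr · t^b with b = 0.813 (zinc, B1)
  D(12) = 7.267 × 12^0.813 = 7.267 × 7.54 = 54.8 μm
  Mass loss = 54.8 μm × 7.14 g/cm³ = 391.2 g·m⁻²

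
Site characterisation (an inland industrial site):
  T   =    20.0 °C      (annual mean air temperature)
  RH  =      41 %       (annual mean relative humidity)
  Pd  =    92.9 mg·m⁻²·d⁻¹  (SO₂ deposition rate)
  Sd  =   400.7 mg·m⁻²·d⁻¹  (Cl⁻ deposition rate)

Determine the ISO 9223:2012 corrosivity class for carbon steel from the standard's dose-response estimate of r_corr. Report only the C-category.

C4

carbon steel: temperature factor f = -0.054·(10.0) = -0.5400
  SO₂ term: 1.77·92.9^0.52·exp(0.02·41-0.5400) = 24.71
  Cl⁻ term: 0.102·400.7^0.62·exp(0.033·41+0.04·20.0) = 36.09
  r_corr = 24.71 + 36.09 = 60.8 μm/a
ISO 9223 Table 2 (carbon steel): 50 < 60.8 ≤ 80 μm/a ⇒ C4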